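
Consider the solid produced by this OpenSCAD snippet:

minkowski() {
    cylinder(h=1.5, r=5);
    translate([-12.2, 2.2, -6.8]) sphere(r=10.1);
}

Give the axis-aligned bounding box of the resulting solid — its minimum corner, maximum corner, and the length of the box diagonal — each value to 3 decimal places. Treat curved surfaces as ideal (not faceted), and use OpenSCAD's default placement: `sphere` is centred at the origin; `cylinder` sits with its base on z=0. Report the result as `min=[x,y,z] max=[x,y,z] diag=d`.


A = translate([-12.2, 2.2, -6.8]) sphere(r=10.1) → bbox [-22.3,-7.9,-16.9] .. [-2.1,12.3,3.3]
B = cylinder(h=1.5, r=5) → bbox [-5,-5,0] .. [5,5,1.5]
lo = A.lo+B.lo = [-22.3-5, -7.9-5, -16.9+0] = [-27.300,-12.900,-16.900]
hi = A.hi+B.hi = [-2.1+5, 12.3+5, 3.3+1.5] = [2.900,17.300,4.800]
diag = √(30.2²+30.2²+21.7²) = √2294.97 = 47.906

min=[-27.300,-12.900,-16.900] max=[2.900,17.300,4.800] diag=47.906


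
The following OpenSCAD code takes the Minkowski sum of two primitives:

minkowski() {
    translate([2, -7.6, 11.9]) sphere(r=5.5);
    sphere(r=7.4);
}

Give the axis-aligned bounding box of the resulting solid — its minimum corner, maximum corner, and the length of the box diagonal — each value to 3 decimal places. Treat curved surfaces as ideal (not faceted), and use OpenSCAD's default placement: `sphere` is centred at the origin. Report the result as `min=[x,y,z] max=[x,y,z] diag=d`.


A = translate([2, -7.6, 11.9]) sphere(r=5.5) → bbox [-3.5,-13.1,6.4] .. [7.5,-2.1,17.4]
B = sphere(r=7.4) → bbox [-7.4,-7.4,-7.4] .. [7.4,7.4,7.4]
lo = A.lo+B.lo = [-3.5-7.4, -13.1-7.4, 6.4-7.4] = [-10.900,-20.500,-1.000]
hi = A.hi+B.hi = [7.5+7.4, -2.1+7.4, 17.4+7.4] = [14.900,5.300,24.800]
diag = √(25.8²+25.8²+25.8²) = √1996.92 = 44.687

min=[-10.900,-20.500,-1.000] max=[14.900,5.300,24.800] diag=44.687


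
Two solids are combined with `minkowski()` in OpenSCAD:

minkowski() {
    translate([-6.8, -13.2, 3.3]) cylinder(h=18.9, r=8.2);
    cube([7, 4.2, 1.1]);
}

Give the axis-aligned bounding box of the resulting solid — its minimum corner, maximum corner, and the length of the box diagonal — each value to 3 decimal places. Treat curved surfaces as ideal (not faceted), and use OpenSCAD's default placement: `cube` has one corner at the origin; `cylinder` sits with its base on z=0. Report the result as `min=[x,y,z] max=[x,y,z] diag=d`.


min=[-15.000,-21.400,3.300] max=[8.400,-0.800,23.300] diag=37.039

A = translate([-6.8, -13.2, 3.3]) cylinder(h=18.9, r=8.2) → bbox [-15,-21.4,3.3] .. [1.4,-5,22.2]
B = cube([7, 4.2, 1.1]) → bbox [0,0,0] .. [7,4.2,1.1]
lo = A.lo+B.lo = [-15+0, -21.4+0, 3.3+0] = [-15.000,-21.400,3.300]
hi = A.hi+B.hi = [1.4+7, -5+4.2, 22.2+1.1] = [8.400,-0.800,23.300]
diag = √(23.4²+20.6²+20²) = √1371.92 = 37.039


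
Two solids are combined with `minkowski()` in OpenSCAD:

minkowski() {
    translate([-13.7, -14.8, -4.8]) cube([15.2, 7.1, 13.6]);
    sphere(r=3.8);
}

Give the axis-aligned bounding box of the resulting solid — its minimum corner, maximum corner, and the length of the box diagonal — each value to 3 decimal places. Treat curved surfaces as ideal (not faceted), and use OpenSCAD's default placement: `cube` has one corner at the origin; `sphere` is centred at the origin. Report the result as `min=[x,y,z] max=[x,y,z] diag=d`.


A = translate([-13.7, -14.8, -4.8]) cube([15.2, 7.1, 13.6]) → bbox [-13.7,-14.8,-4.8] .. [1.5,-7.7,8.8]
B = sphere(r=3.8) → bbox [-3.8,-3.8,-3.8] .. [3.8,3.8,3.8]
lo = A.lo+B.lo = [-13.7-3.8, -14.8-3.8, -4.8-3.8] = [-17.500,-18.600,-8.600]
hi = A.hi+B.hi = [1.5+3.8, -7.7+3.8, 8.8+3.8] = [5.300,-3.900,12.600]
diag = √(22.8²+14.7²+21.2²) = √1185.37 = 34.429

min=[-17.500,-18.600,-8.600] max=[5.300,-3.900,12.600] diag=34.429


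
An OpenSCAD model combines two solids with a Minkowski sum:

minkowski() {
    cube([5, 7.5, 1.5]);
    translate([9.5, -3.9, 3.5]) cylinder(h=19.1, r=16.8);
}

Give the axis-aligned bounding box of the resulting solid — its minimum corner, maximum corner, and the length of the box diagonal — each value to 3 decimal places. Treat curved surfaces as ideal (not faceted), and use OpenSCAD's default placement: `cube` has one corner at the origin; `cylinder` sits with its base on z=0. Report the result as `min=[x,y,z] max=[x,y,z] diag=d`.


A = translate([9.5, -3.9, 3.5]) cylinder(h=19.1, r=16.8) → bbox [-7.3,-20.7,3.5] .. [26.3,12.9,22.6]
B = cube([5, 7.5, 1.5]) → bbox [0,0,0] .. [5,7.5,1.5]
lo = A.lo+B.lo = [-7.3+0, -20.7+0, 3.5+0] = [-7.300,-20.700,3.500]
hi = A.hi+B.hi = [26.3+5, 12.9+7.5, 22.6+1.5] = [31.300,20.400,24.100]
diag = √(38.6²+41.1²+20.6²) = √3603.53 = 60.029

min=[-7.300,-20.700,3.500] max=[31.300,20.400,24.100] diag=60.029


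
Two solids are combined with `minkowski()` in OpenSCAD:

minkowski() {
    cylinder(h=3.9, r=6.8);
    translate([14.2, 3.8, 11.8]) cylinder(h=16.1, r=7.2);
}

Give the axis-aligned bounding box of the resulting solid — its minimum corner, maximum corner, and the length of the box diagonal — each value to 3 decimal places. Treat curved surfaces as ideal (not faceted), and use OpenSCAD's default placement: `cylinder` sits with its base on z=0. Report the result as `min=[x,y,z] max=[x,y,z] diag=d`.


A = translate([14.2, 3.8, 11.8]) cylinder(h=16.1, r=7.2) → bbox [7,-3.4,11.8] .. [21.4,11,27.9]
B = cylinder(h=3.9, r=6.8) → bbox [-6.8,-6.8,0] .. [6.8,6.8,3.9]
lo = A.lo+B.lo = [7-6.8, -3.4-6.8, 11.8+0] = [0.200,-10.200,11.800]
hi = A.hi+B.hi = [21.4+6.8, 11+6.8, 27.9+3.9] = [28.200,17.800,31.800]
diag = √(28²+28²+20²) = √1968 = 44.362

min=[0.200,-10.200,11.800] max=[28.200,17.800,31.800] diag=44.362


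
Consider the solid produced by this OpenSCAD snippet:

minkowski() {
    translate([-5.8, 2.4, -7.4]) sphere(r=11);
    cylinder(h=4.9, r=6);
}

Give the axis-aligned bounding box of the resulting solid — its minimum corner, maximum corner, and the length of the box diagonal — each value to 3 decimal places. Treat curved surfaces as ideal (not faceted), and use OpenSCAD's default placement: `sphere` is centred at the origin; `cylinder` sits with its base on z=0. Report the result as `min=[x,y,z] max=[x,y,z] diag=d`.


min=[-22.800,-14.600,-18.400] max=[11.200,19.400,8.500] diag=55.096

A = translate([-5.8, 2.4, -7.4]) sphere(r=11) → bbox [-16.8,-8.6,-18.4] .. [5.2,13.4,3.6]
B = cylinder(h=4.9, r=6) → bbox [-6,-6,0] .. [6,6,4.9]
lo = A.lo+B.lo = [-16.8-6, -8.6-6, -18.4+0] = [-22.800,-14.600,-18.400]
hi = A.hi+B.hi = [5.2+6, 13.4+6, 3.6+4.9] = [11.200,19.400,8.500]
diag = √(34²+34²+26.9²) = √3035.61 = 55.096


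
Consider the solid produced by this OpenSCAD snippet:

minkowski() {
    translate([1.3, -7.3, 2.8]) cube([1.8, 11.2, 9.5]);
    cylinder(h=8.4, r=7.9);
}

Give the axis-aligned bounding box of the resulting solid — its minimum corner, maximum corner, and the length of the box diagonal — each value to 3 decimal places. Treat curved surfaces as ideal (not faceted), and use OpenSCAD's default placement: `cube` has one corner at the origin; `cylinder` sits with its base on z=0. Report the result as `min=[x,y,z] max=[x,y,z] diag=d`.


A = translate([1.3, -7.3, 2.8]) cube([1.8, 11.2, 9.5]) → bbox [1.3,-7.3,2.8] .. [3.1,3.9,12.3]
B = cylinder(h=8.4, r=7.9) → bbox [-7.9,-7.9,0] .. [7.9,7.9,8.4]
lo = A.lo+B.lo = [1.3-7.9, -7.3-7.9, 2.8+0] = [-6.600,-15.200,2.800]
hi = A.hi+B.hi = [3.1+7.9, 3.9+7.9, 12.3+8.4] = [11.000,11.800,20.700]
diag = √(17.6²+27²+17.9²) = √1359.17 = 36.867

min=[-6.600,-15.200,2.800] max=[11.000,11.800,20.700] diag=36.867


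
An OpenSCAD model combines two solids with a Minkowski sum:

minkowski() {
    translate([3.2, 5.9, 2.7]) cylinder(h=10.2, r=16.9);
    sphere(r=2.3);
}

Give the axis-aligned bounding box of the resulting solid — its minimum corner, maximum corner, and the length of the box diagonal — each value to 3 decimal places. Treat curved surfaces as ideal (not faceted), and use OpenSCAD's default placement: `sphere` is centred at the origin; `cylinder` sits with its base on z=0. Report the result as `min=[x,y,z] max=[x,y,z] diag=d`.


A = translate([3.2, 5.9, 2.7]) cylinder(h=10.2, r=16.9) → bbox [-13.7,-11,2.7] .. [20.1,22.8,12.9]
B = sphere(r=2.3) → bbox [-2.3,-2.3,-2.3] .. [2.3,2.3,2.3]
lo = A.lo+B.lo = [-13.7-2.3, -11-2.3, 2.7-2.3] = [-16.000,-13.300,0.400]
hi = A.hi+B.hi = [20.1+2.3, 22.8+2.3, 12.9+2.3] = [22.400,25.100,15.200]
diag = √(38.4²+38.4²+14.8²) = √3168.16 = 56.286

min=[-16.000,-13.300,0.400] max=[22.400,25.100,15.200] diag=56.286


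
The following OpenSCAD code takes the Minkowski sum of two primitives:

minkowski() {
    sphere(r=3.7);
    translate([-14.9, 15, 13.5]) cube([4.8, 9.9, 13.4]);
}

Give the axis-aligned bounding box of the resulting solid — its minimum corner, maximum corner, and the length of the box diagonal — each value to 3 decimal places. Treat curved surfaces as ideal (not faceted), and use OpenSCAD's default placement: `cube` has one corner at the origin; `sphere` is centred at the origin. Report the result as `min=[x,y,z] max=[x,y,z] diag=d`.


min=[-18.600,11.300,9.800] max=[-6.400,28.600,30.600] diag=29.678

A = translate([-14.9, 15, 13.5]) cube([4.8, 9.9, 13.4]) → bbox [-14.9,15,13.5] .. [-10.1,24.9,26.9]
B = sphere(r=3.7) → bbox [-3.7,-3.7,-3.7] .. [3.7,3.7,3.7]
lo = A.lo+B.lo = [-14.9-3.7, 15-3.7, 13.5-3.7] = [-18.600,11.300,9.800]
hi = A.hi+B.hi = [-10.1+3.7, 24.9+3.7, 26.9+3.7] = [-6.400,28.600,30.600]
diag = √(12.2²+17.3²+20.8²) = √880.77 = 29.678


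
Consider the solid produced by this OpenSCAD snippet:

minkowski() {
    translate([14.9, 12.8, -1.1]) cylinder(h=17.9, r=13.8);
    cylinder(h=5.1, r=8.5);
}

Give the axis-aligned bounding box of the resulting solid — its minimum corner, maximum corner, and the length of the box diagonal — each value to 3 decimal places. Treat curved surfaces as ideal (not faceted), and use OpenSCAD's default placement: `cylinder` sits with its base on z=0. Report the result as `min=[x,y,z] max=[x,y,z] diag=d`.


min=[-7.400,-9.500,-1.100] max=[37.200,35.100,21.900] diag=67.137

A = translate([14.9, 12.8, -1.1]) cylinder(h=17.9, r=13.8) → bbox [1.1,-1,-1.1] .. [28.7,26.6,16.8]
B = cylinder(h=5.1, r=8.5) → bbox [-8.5,-8.5,0] .. [8.5,8.5,5.1]
lo = A.lo+B.lo = [1.1-8.5, -1-8.5, -1.1+0] = [-7.400,-9.500,-1.100]
hi = A.hi+B.hi = [28.7+8.5, 26.6+8.5, 16.8+5.1] = [37.200,35.100,21.900]
diag = √(44.6²+44.6²+23²) = √4507.32 = 67.137


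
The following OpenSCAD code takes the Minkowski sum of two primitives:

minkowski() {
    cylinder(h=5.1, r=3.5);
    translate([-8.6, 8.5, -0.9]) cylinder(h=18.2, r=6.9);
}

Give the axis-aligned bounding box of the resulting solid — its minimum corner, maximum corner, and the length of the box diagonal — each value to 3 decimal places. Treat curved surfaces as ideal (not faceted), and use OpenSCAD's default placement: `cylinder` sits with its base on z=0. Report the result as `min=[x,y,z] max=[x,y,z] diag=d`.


A = translate([-8.6, 8.5, -0.9]) cylinder(h=18.2, r=6.9) → bbox [-15.5,1.6,-0.9] .. [-1.7,15.4,17.3]
B = cylinder(h=5.1, r=3.5) → bbox [-3.5,-3.5,0] .. [3.5,3.5,5.1]
lo = A.lo+B.lo = [-15.5-3.5, 1.6-3.5, -0.9+0] = [-19.000,-1.900,-0.900]
hi = A.hi+B.hi = [-1.7+3.5, 15.4+3.5, 17.3+5.1] = [1.800,18.900,22.400]
diag = √(20.8²+20.8²+23.3²) = √1408.17 = 37.526

min=[-19.000,-1.900,-0.900] max=[1.800,18.900,22.400] diag=37.526


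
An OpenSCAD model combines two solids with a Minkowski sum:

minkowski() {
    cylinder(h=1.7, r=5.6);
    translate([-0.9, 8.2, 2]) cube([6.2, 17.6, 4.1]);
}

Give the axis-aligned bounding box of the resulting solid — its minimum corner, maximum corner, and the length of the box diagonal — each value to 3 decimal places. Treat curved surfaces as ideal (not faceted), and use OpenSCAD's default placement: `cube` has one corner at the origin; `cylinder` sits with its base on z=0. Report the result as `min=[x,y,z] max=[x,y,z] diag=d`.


min=[-6.500,2.600,2.000] max=[10.900,31.400,7.800] diag=34.144

A = translate([-0.9, 8.2, 2]) cube([6.2, 17.6, 4.1]) → bbox [-0.9,8.2,2] .. [5.3,25.8,6.1]
B = cylinder(h=1.7, r=5.6) → bbox [-5.6,-5.6,0] .. [5.6,5.6,1.7]
lo = A.lo+B.lo = [-0.9-5.6, 8.2-5.6, 2+0] = [-6.500,2.600,2.000]
hi = A.hi+B.hi = [5.3+5.6, 25.8+5.6, 6.1+1.7] = [10.900,31.400,7.800]
diag = √(17.4²+28.8²+5.8²) = √1165.84 = 34.144


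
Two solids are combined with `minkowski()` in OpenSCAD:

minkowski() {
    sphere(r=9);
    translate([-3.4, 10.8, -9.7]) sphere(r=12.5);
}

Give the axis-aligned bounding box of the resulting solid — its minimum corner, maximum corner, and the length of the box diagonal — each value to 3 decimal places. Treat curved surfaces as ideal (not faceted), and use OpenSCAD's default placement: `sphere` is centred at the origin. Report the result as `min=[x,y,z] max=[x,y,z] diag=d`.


A = translate([-3.4, 10.8, -9.7]) sphere(r=12.5) → bbox [-15.9,-1.7,-22.2] .. [9.1,23.3,2.8]
B = sphere(r=9) → bbox [-9,-9,-9] .. [9,9,9]
lo = A.lo+B.lo = [-15.9-9, -1.7-9, -22.2-9] = [-24.900,-10.700,-31.200]
hi = A.hi+B.hi = [9.1+9, 23.3+9, 2.8+9] = [18.100,32.300,11.800]
diag = √(43²+43²+43²) = √5547 = 74.478

min=[-24.900,-10.700,-31.200] max=[18.100,32.300,11.800] diag=74.478


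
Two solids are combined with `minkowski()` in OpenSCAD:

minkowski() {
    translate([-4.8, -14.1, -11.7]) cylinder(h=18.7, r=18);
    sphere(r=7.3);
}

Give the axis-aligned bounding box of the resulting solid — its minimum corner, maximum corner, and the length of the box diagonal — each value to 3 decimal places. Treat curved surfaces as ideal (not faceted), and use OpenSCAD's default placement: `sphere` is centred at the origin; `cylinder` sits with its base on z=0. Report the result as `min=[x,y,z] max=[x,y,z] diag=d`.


A = translate([-4.8, -14.1, -11.7]) cylinder(h=18.7, r=18) → bbox [-22.8,-32.1,-11.7] .. [13.2,3.9,7]
B = sphere(r=7.3) → bbox [-7.3,-7.3,-7.3] .. [7.3,7.3,7.3]
lo = A.lo+B.lo = [-22.8-7.3, -32.1-7.3, -11.7-7.3] = [-30.100,-39.400,-19.000]
hi = A.hi+B.hi = [13.2+7.3, 3.9+7.3, 7+7.3] = [20.500,11.200,14.300]
diag = √(50.6²+50.6²+33.3²) = √6229.61 = 78.928

min=[-30.100,-39.400,-19.000] max=[20.500,11.200,14.300] diag=78.928


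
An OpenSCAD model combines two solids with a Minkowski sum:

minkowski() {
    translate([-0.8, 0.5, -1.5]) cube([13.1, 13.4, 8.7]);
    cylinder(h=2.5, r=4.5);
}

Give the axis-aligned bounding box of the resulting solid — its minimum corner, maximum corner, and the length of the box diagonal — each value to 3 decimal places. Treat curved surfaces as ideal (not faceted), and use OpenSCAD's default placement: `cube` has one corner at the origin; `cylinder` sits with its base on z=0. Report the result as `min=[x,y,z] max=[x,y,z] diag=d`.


A = translate([-0.8, 0.5, -1.5]) cube([13.1, 13.4, 8.7]) → bbox [-0.8,0.5,-1.5] .. [12.3,13.9,7.2]
B = cylinder(h=2.5, r=4.5) → bbox [-4.5,-4.5,0] .. [4.5,4.5,2.5]
lo = A.lo+B.lo = [-0.8-4.5, 0.5-4.5, -1.5+0] = [-5.300,-4.000,-1.500]
hi = A.hi+B.hi = [12.3+4.5, 13.9+4.5, 7.2+2.5] = [16.800,18.400,9.700]
diag = √(22.1²+22.4²+11.2²) = √1115.61 = 33.401

min=[-5.300,-4.000,-1.500] max=[16.800,18.400,9.700] diag=33.401


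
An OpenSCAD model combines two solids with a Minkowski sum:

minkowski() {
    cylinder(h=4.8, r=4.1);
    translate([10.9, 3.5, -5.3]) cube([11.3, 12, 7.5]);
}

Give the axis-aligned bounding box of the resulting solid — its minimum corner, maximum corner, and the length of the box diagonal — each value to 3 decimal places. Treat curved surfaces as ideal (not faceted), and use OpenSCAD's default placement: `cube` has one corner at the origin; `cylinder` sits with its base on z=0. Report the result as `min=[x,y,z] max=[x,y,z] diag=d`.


A = translate([10.9, 3.5, -5.3]) cube([11.3, 12, 7.5]) → bbox [10.9,3.5,-5.3] .. [22.2,15.5,2.2]
B = cylinder(h=4.8, r=4.1) → bbox [-4.1,-4.1,0] .. [4.1,4.1,4.8]
lo = A.lo+B.lo = [10.9-4.1, 3.5-4.1, -5.3+0] = [6.800,-0.600,-5.300]
hi = A.hi+B.hi = [22.2+4.1, 15.5+4.1, 2.2+4.8] = [26.300,19.600,7.000]
diag = √(19.5²+20.2²+12.3²) = √939.58 = 30.653

min=[6.800,-0.600,-5.300] max=[26.300,19.600,7.000] diag=30.653


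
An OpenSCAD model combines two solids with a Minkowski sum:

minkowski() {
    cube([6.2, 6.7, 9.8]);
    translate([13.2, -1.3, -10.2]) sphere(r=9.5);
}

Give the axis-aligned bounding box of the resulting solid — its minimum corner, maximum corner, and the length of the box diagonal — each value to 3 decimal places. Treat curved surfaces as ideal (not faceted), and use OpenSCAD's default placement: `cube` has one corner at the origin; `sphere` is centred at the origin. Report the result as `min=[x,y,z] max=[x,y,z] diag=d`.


min=[3.700,-10.800,-19.700] max=[28.900,14.900,9.100] diag=46.097

A = translate([13.2, -1.3, -10.2]) sphere(r=9.5) → bbox [3.7,-10.8,-19.7] .. [22.7,8.2,-0.7]
B = cube([6.2, 6.7, 9.8]) → bbox [0,0,0] .. [6.2,6.7,9.8]
lo = A.lo+B.lo = [3.7+0, -10.8+0, -19.7+0] = [3.700,-10.800,-19.700]
hi = A.hi+B.hi = [22.7+6.2, 8.2+6.7, -0.7+9.8] = [28.900,14.900,9.100]
diag = √(25.2²+25.7²+28.8²) = √2124.97 = 46.097


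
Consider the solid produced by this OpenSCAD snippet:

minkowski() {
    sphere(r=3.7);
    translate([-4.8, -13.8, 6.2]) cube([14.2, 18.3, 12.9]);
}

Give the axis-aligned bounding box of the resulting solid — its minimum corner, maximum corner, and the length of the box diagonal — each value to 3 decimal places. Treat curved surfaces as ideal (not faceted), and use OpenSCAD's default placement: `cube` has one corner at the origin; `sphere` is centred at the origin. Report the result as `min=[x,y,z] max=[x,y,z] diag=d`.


min=[-8.500,-17.500,2.500] max=[13.100,8.200,22.800] diag=39.232

A = translate([-4.8, -13.8, 6.2]) cube([14.2, 18.3, 12.9]) → bbox [-4.8,-13.8,6.2] .. [9.4,4.5,19.1]
B = sphere(r=3.7) → bbox [-3.7,-3.7,-3.7] .. [3.7,3.7,3.7]
lo = A.lo+B.lo = [-4.8-3.7, -13.8-3.7, 6.2-3.7] = [-8.500,-17.500,2.500]
hi = A.hi+B.hi = [9.4+3.7, 4.5+3.7, 19.1+3.7] = [13.100,8.200,22.800]
diag = √(21.6²+25.7²+20.3²) = √1539.14 = 39.232


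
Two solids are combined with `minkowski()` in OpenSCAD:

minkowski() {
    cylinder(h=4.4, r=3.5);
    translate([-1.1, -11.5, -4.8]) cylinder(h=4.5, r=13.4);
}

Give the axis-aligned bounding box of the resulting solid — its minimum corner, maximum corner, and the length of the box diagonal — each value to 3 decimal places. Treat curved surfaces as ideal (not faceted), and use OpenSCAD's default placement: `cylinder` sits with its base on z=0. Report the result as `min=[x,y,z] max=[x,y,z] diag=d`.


A = translate([-1.1, -11.5, -4.8]) cylinder(h=4.5, r=13.4) → bbox [-14.5,-24.9,-4.8] .. [12.3,1.9,-0.3]
B = cylinder(h=4.4, r=3.5) → bbox [-3.5,-3.5,0] .. [3.5,3.5,4.4]
lo = A.lo+B.lo = [-14.5-3.5, -24.9-3.5, -4.8+0] = [-18.000,-28.400,-4.800]
hi = A.hi+B.hi = [12.3+3.5, 1.9+3.5, -0.3+4.4] = [15.800,5.400,4.100]
diag = √(33.8²+33.8²+8.9²) = √2364.09 = 48.622

min=[-18.000,-28.400,-4.800] max=[15.800,5.400,4.100] diag=48.622


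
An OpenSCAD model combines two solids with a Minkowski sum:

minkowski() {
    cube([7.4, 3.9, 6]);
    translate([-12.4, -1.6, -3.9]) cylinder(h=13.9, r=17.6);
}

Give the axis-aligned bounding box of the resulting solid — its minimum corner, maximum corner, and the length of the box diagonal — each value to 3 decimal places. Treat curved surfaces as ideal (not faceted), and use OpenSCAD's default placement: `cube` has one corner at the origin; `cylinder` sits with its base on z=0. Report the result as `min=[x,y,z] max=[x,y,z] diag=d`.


A = translate([-12.4, -1.6, -3.9]) cylinder(h=13.9, r=17.6) → bbox [-30,-19.2,-3.9] .. [5.2,16,10]
B = cube([7.4, 3.9, 6]) → bbox [0,0,0] .. [7.4,3.9,6]
lo = A.lo+B.lo = [-30+0, -19.2+0, -3.9+0] = [-30.000,-19.200,-3.900]
hi = A.hi+B.hi = [5.2+7.4, 16+3.9, 10+6] = [12.600,19.900,16.000]
diag = √(42.6²+39.1²+19.9²) = √3739.58 = 61.152

min=[-30.000,-19.200,-3.900] max=[12.600,19.900,16.000] diag=61.152


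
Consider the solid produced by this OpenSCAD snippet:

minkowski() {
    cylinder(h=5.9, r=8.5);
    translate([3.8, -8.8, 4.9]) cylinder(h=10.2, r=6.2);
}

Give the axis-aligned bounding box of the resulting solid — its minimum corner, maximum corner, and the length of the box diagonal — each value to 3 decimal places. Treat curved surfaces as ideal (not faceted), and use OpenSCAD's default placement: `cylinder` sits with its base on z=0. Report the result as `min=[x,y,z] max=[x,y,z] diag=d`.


min=[-10.900,-23.500,4.900] max=[18.500,5.900,21.000] diag=44.586

A = translate([3.8, -8.8, 4.9]) cylinder(h=10.2, r=6.2) → bbox [-2.4,-15,4.9] .. [10,-2.6,15.1]
B = cylinder(h=5.9, r=8.5) → bbox [-8.5,-8.5,0] .. [8.5,8.5,5.9]
lo = A.lo+B.lo = [-2.4-8.5, -15-8.5, 4.9+0] = [-10.900,-23.500,4.900]
hi = A.hi+B.hi = [10+8.5, -2.6+8.5, 15.1+5.9] = [18.500,5.900,21.000]
diag = √(29.4²+29.4²+16.1²) = √1987.93 = 44.586


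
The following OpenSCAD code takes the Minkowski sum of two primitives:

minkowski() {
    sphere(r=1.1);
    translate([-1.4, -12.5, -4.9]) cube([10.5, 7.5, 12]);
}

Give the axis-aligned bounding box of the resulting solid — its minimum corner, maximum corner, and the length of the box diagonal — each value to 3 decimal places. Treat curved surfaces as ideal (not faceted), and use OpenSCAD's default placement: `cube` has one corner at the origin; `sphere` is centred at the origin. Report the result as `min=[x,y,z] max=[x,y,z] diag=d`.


A = translate([-1.4, -12.5, -4.9]) cube([10.5, 7.5, 12]) → bbox [-1.4,-12.5,-4.9] .. [9.1,-5,7.1]
B = sphere(r=1.1) → bbox [-1.1,-1.1,-1.1] .. [1.1,1.1,1.1]
lo = A.lo+B.lo = [-1.4-1.1, -12.5-1.1, -4.9-1.1] = [-2.500,-13.600,-6.000]
hi = A.hi+B.hi = [9.1+1.1, -5+1.1, 7.1+1.1] = [10.200,-3.900,8.200]
diag = √(12.7²+9.7²+14.2²) = √457.02 = 21.378

min=[-2.500,-13.600,-6.000] max=[10.200,-3.900,8.200] diag=21.378


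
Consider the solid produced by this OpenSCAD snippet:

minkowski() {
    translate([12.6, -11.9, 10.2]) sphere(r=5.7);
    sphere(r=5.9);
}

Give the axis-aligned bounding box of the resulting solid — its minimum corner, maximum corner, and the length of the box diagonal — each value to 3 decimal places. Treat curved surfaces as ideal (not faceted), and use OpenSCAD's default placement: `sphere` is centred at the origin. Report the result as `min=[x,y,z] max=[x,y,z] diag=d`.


A = translate([12.6, -11.9, 10.2]) sphere(r=5.7) → bbox [6.9,-17.6,4.5] .. [18.3,-6.2,15.9]
B = sphere(r=5.9) → bbox [-5.9,-5.9,-5.9] .. [5.9,5.9,5.9]
lo = A.lo+B.lo = [6.9-5.9, -17.6-5.9, 4.5-5.9] = [1.000,-23.500,-1.400]
hi = A.hi+B.hi = [18.3+5.9, -6.2+5.9, 15.9+5.9] = [24.200,-0.300,21.800]
diag = √(23.2²+23.2²+23.2²) = √1614.72 = 40.184

min=[1.000,-23.500,-1.400] max=[24.200,-0.300,21.800] diag=40.184


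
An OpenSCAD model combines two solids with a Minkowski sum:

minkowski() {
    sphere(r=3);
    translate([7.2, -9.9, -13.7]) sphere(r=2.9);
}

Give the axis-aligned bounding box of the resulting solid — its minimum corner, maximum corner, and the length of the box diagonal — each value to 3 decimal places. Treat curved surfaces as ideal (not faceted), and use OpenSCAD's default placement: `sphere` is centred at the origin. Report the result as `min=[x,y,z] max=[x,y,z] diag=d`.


A = translate([7.2, -9.9, -13.7]) sphere(r=2.9) → bbox [4.3,-12.8,-16.6] .. [10.1,-7,-10.8]
B = sphere(r=3) → bbox [-3,-3,-3] .. [3,3,3]
lo = A.lo+B.lo = [4.3-3, -12.8-3, -16.6-3] = [1.300,-15.800,-19.600]
hi = A.hi+B.hi = [10.1+3, -7+3, -10.8+3] = [13.100,-4.000,-7.800]
diag = √(11.8²+11.8²+11.8²) = √417.72 = 20.438

min=[1.300,-15.800,-19.600] max=[13.100,-4.000,-7.800] diag=20.438


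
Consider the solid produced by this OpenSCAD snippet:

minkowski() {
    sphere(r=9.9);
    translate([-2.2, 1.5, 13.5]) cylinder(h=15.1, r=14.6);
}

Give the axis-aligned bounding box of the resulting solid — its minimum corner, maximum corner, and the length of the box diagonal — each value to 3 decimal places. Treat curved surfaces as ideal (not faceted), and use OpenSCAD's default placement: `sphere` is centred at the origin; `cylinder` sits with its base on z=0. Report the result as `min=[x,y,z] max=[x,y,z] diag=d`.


A = translate([-2.2, 1.5, 13.5]) cylinder(h=15.1, r=14.6) → bbox [-16.8,-13.1,13.5] .. [12.4,16.1,28.6]
B = sphere(r=9.9) → bbox [-9.9,-9.9,-9.9] .. [9.9,9.9,9.9]
lo = A.lo+B.lo = [-16.8-9.9, -13.1-9.9, 13.5-9.9] = [-26.700,-23.000,3.600]
hi = A.hi+B.hi = [12.4+9.9, 16.1+9.9, 28.6+9.9] = [22.300,26.000,38.500]
diag = √(49²+49²+34.9²) = √6020.01 = 77.589

min=[-26.700,-23.000,3.600] max=[22.300,26.000,38.500] diag=77.589


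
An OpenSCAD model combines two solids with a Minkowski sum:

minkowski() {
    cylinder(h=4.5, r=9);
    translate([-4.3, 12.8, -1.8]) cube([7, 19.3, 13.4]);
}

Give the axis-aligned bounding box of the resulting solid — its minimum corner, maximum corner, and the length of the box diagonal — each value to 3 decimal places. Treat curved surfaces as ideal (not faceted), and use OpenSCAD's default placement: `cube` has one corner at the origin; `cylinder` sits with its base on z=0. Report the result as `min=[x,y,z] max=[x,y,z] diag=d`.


min=[-13.300,3.800,-1.800] max=[11.700,41.100,16.100] diag=48.339

A = translate([-4.3, 12.8, -1.8]) cube([7, 19.3, 13.4]) → bbox [-4.3,12.8,-1.8] .. [2.7,32.1,11.6]
B = cylinder(h=4.5, r=9) → bbox [-9,-9,0] .. [9,9,4.5]
lo = A.lo+B.lo = [-4.3-9, 12.8-9, -1.8+0] = [-13.300,3.800,-1.800]
hi = A.hi+B.hi = [2.7+9, 32.1+9, 11.6+4.5] = [11.700,41.100,16.100]
diag = √(25²+37.3²+17.9²) = √2336.7 = 48.339


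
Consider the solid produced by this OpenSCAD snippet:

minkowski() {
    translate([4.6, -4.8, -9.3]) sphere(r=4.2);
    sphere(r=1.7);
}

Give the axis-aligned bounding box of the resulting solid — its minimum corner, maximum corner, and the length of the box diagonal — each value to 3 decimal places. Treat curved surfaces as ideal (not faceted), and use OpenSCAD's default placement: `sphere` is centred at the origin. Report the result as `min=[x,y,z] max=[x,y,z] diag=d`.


min=[-1.300,-10.700,-15.200] max=[10.500,1.100,-3.400] diag=20.438

A = translate([4.6, -4.8, -9.3]) sphere(r=4.2) → bbox [0.4,-9,-13.5] .. [8.8,-0.6,-5.1]
B = sphere(r=1.7) → bbox [-1.7,-1.7,-1.7] .. [1.7,1.7,1.7]
lo = A.lo+B.lo = [0.4-1.7, -9-1.7, -13.5-1.7] = [-1.300,-10.700,-15.200]
hi = A.hi+B.hi = [8.8+1.7, -0.6+1.7, -5.1+1.7] = [10.500,1.100,-3.400]
diag = √(11.8²+11.8²+11.8²) = √417.72 = 20.438


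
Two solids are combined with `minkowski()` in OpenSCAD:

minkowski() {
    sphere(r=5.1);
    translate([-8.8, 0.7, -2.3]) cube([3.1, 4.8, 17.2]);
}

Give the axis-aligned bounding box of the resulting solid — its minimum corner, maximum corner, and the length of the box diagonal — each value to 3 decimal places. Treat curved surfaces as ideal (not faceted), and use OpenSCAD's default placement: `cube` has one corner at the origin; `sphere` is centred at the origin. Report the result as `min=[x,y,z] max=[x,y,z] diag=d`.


A = translate([-8.8, 0.7, -2.3]) cube([3.1, 4.8, 17.2]) → bbox [-8.8,0.7,-2.3] .. [-5.7,5.5,14.9]
B = sphere(r=5.1) → bbox [-5.1,-5.1,-5.1] .. [5.1,5.1,5.1]
lo = A.lo+B.lo = [-8.8-5.1, 0.7-5.1, -2.3-5.1] = [-13.900,-4.400,-7.400]
hi = A.hi+B.hi = [-5.7+5.1, 5.5+5.1, 14.9+5.1] = [-0.600,10.600,20.000]
diag = √(13.3²+15²+27.4²) = √1152.65 = 33.951

min=[-13.900,-4.400,-7.400] max=[-0.600,10.600,20.000] diag=33.951


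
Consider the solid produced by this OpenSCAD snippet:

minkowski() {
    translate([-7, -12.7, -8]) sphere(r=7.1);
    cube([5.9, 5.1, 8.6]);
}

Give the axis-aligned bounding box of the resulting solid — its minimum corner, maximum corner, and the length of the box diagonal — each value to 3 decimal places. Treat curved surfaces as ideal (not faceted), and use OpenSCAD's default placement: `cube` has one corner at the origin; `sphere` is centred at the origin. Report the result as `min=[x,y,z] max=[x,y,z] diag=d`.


A = translate([-7, -12.7, -8]) sphere(r=7.1) → bbox [-14.1,-19.8,-15.1] .. [0.1,-5.6,-0.9]
B = cube([5.9, 5.1, 8.6]) → bbox [0,0,0] .. [5.9,5.1,8.6]
lo = A.lo+B.lo = [-14.1+0, -19.8+0, -15.1+0] = [-14.100,-19.800,-15.100]
hi = A.hi+B.hi = [0.1+5.9, -5.6+5.1, -0.9+8.6] = [6.000,-0.500,7.700]
diag = √(20.1²+19.3²+22.8²) = √1296.34 = 36.005

min=[-14.100,-19.800,-15.100] max=[6.000,-0.500,7.700] diag=36.005


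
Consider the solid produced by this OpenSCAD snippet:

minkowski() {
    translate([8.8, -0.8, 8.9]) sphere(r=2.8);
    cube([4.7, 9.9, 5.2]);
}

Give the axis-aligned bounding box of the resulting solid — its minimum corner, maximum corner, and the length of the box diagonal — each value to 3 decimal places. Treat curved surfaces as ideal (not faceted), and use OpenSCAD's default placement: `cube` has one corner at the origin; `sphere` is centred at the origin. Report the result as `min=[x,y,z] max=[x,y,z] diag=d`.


A = translate([8.8, -0.8, 8.9]) sphere(r=2.8) → bbox [6,-3.6,6.1] .. [11.6,2,11.7]
B = cube([4.7, 9.9, 5.2]) → bbox [0,0,0] .. [4.7,9.9,5.2]
lo = A.lo+B.lo = [6+0, -3.6+0, 6.1+0] = [6.000,-3.600,6.100]
hi = A.hi+B.hi = [11.6+4.7, 2+9.9, 11.7+5.2] = [16.300,11.900,16.900]
diag = √(10.3²+15.5²+10.8²) = √462.98 = 21.517

min=[6.000,-3.600,6.100] max=[16.300,11.900,16.900] diag=21.517


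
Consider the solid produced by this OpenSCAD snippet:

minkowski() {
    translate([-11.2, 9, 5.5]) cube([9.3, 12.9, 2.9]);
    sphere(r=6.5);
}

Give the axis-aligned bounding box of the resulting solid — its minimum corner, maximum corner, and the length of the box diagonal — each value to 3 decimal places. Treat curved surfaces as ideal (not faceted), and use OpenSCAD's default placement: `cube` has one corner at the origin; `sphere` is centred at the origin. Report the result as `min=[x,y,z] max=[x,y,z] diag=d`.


A = translate([-11.2, 9, 5.5]) cube([9.3, 12.9, 2.9]) → bbox [-11.2,9,5.5] .. [-1.9,21.9,8.4]
B = sphere(r=6.5) → bbox [-6.5,-6.5,-6.5] .. [6.5,6.5,6.5]
lo = A.lo+B.lo = [-11.2-6.5, 9-6.5, 5.5-6.5] = [-17.700,2.500,-1.000]
hi = A.hi+B.hi = [-1.9+6.5, 21.9+6.5, 8.4+6.5] = [4.600,28.400,14.900]
diag = √(22.3²+25.9²+15.9²) = √1420.91 = 37.695

min=[-17.700,2.500,-1.000] max=[4.600,28.400,14.900] diag=37.695


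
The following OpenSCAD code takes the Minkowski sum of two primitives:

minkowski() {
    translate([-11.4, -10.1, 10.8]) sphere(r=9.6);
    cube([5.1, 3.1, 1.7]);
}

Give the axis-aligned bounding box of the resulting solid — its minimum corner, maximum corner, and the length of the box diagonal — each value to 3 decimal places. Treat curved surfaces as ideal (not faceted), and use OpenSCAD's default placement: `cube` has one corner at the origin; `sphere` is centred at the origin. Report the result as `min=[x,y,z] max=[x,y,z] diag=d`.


min=[-21.000,-19.700,1.200] max=[3.300,2.600,22.100] diag=39.046

A = translate([-11.4, -10.1, 10.8]) sphere(r=9.6) → bbox [-21,-19.7,1.2] .. [-1.8,-0.5,20.4]
B = cube([5.1, 3.1, 1.7]) → bbox [0,0,0] .. [5.1,3.1,1.7]
lo = A.lo+B.lo = [-21+0, -19.7+0, 1.2+0] = [-21.000,-19.700,1.200]
hi = A.hi+B.hi = [-1.8+5.1, -0.5+3.1, 20.4+1.7] = [3.300,2.600,22.100]
diag = √(24.3²+22.3²+20.9²) = √1524.59 = 39.046


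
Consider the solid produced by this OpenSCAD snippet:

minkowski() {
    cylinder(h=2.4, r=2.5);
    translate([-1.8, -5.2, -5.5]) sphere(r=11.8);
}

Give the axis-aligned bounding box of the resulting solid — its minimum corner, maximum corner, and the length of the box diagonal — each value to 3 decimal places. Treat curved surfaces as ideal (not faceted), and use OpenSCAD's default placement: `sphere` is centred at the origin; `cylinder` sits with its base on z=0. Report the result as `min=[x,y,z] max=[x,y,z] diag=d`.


min=[-16.100,-19.500,-17.300] max=[12.500,9.100,8.700] diag=48.082

A = translate([-1.8, -5.2, -5.5]) sphere(r=11.8) → bbox [-13.6,-17,-17.3] .. [10,6.6,6.3]
B = cylinder(h=2.4, r=2.5) → bbox [-2.5,-2.5,0] .. [2.5,2.5,2.4]
lo = A.lo+B.lo = [-13.6-2.5, -17-2.5, -17.3+0] = [-16.100,-19.500,-17.300]
hi = A.hi+B.hi = [10+2.5, 6.6+2.5, 6.3+2.4] = [12.500,9.100,8.700]
diag = √(28.6²+28.6²+26²) = √2311.92 = 48.082


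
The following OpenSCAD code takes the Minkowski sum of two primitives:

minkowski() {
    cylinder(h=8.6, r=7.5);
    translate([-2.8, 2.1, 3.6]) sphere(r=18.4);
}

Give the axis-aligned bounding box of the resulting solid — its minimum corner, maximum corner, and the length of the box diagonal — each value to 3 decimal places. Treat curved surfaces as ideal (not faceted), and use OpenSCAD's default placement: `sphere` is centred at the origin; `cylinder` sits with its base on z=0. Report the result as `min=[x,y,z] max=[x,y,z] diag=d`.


A = translate([-2.8, 2.1, 3.6]) sphere(r=18.4) → bbox [-21.2,-16.3,-14.8] .. [15.6,20.5,22]
B = cylinder(h=8.6, r=7.5) → bbox [-7.5,-7.5,0] .. [7.5,7.5,8.6]
lo = A.lo+B.lo = [-21.2-7.5, -16.3-7.5, -14.8+0] = [-28.700,-23.800,-14.800]
hi = A.hi+B.hi = [15.6+7.5, 20.5+7.5, 22+8.6] = [23.100,28.000,30.600]
diag = √(51.8²+51.8²+45.4²) = √7427.64 = 86.184

min=[-28.700,-23.800,-14.800] max=[23.100,28.000,30.600] diag=86.184


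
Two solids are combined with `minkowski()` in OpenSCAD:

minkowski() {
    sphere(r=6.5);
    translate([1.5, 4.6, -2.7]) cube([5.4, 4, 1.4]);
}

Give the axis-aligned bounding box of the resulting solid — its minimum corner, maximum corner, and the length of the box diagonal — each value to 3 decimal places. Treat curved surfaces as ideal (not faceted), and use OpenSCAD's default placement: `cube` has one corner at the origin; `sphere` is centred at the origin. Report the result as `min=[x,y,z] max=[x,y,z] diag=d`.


min=[-5.000,-1.900,-9.200] max=[13.400,15.100,5.200] diag=28.895

A = translate([1.5, 4.6, -2.7]) cube([5.4, 4, 1.4]) → bbox [1.5,4.6,-2.7] .. [6.9,8.6,-1.3]
B = sphere(r=6.5) → bbox [-6.5,-6.5,-6.5] .. [6.5,6.5,6.5]
lo = A.lo+B.lo = [1.5-6.5, 4.6-6.5, -2.7-6.5] = [-5.000,-1.900,-9.200]
hi = A.hi+B.hi = [6.9+6.5, 8.6+6.5, -1.3+6.5] = [13.400,15.100,5.200]
diag = √(18.4²+17²+14.4²) = √834.92 = 28.895


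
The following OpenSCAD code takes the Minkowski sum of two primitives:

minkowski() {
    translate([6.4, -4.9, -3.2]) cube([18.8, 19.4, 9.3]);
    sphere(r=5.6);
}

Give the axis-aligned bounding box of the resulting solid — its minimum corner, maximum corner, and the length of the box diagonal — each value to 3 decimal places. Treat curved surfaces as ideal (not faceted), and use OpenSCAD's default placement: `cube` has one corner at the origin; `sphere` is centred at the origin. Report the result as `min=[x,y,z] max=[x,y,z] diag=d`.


A = translate([6.4, -4.9, -3.2]) cube([18.8, 19.4, 9.3]) → bbox [6.4,-4.9,-3.2] .. [25.2,14.5,6.1]
B = sphere(r=5.6) → bbox [-5.6,-5.6,-5.6] .. [5.6,5.6,5.6]
lo = A.lo+B.lo = [6.4-5.6, -4.9-5.6, -3.2-5.6] = [0.800,-10.500,-8.800]
hi = A.hi+B.hi = [25.2+5.6, 14.5+5.6, 6.1+5.6] = [30.800,20.100,11.700]
diag = √(30²+30.6²+20.5²) = √2256.61 = 47.504

min=[0.800,-10.500,-8.800] max=[30.800,20.100,11.700] diag=47.504


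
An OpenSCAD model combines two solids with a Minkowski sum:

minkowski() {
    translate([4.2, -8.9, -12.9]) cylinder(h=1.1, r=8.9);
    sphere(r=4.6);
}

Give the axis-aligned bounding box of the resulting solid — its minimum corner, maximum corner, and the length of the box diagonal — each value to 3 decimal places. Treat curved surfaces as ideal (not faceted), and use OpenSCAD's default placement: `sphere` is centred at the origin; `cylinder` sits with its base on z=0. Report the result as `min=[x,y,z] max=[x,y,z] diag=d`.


min=[-9.300,-22.400,-17.500] max=[17.700,4.600,-7.200] diag=39.549

A = translate([4.2, -8.9, -12.9]) cylinder(h=1.1, r=8.9) → bbox [-4.7,-17.8,-12.9] .. [13.1,0,-11.8]
B = sphere(r=4.6) → bbox [-4.6,-4.6,-4.6] .. [4.6,4.6,4.6]
lo = A.lo+B.lo = [-4.7-4.6, -17.8-4.6, -12.9-4.6] = [-9.300,-22.400,-17.500]
hi = A.hi+B.hi = [13.1+4.6, 0+4.6, -11.8+4.6] = [17.700,4.600,-7.200]
diag = √(27²+27²+10.3²) = √1564.09 = 39.549


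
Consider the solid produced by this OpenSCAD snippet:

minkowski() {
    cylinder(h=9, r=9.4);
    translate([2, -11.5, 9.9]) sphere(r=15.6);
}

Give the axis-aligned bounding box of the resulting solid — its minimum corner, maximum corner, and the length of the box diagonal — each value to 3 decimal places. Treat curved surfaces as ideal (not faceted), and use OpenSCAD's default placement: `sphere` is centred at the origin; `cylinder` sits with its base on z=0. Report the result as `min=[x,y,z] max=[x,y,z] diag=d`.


A = translate([2, -11.5, 9.9]) sphere(r=15.6) → bbox [-13.6,-27.1,-5.7] .. [17.6,4.1,25.5]
B = cylinder(h=9, r=9.4) → bbox [-9.4,-9.4,0] .. [9.4,9.4,9]
lo = A.lo+B.lo = [-13.6-9.4, -27.1-9.4, -5.7+0] = [-23.000,-36.500,-5.700]
hi = A.hi+B.hi = [17.6+9.4, 4.1+9.4, 25.5+9] = [27.000,13.500,34.500]
diag = √(50²+50²+40.2²) = √6616.04 = 81.339

min=[-23.000,-36.500,-5.700] max=[27.000,13.500,34.500] diag=81.339


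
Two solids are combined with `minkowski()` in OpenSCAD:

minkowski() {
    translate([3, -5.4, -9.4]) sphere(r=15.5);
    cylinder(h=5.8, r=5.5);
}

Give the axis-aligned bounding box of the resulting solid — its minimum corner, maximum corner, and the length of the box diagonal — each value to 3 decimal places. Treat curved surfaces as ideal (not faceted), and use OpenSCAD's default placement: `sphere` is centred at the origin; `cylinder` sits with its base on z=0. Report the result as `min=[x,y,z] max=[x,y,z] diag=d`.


min=[-18.000,-26.400,-24.900] max=[24.000,15.600,11.900] diag=69.873

A = translate([3, -5.4, -9.4]) sphere(r=15.5) → bbox [-12.5,-20.9,-24.9] .. [18.5,10.1,6.1]
B = cylinder(h=5.8, r=5.5) → bbox [-5.5,-5.5,0] .. [5.5,5.5,5.8]
lo = A.lo+B.lo = [-12.5-5.5, -20.9-5.5, -24.9+0] = [-18.000,-26.400,-24.900]
hi = A.hi+B.hi = [18.5+5.5, 10.1+5.5, 6.1+5.8] = [24.000,15.600,11.900]
diag = √(42²+42²+36.8²) = √4882.24 = 69.873


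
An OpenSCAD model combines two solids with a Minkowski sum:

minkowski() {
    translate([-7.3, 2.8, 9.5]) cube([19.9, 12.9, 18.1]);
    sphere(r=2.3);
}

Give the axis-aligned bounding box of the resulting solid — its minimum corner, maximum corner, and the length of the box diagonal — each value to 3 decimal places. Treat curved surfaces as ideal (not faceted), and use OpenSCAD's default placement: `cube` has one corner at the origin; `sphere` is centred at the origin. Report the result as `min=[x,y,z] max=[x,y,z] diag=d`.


min=[-9.600,0.500,7.200] max=[14.900,18.000,29.900] diag=37.707

A = translate([-7.3, 2.8, 9.5]) cube([19.9, 12.9, 18.1]) → bbox [-7.3,2.8,9.5] .. [12.6,15.7,27.6]
B = sphere(r=2.3) → bbox [-2.3,-2.3,-2.3] .. [2.3,2.3,2.3]
lo = A.lo+B.lo = [-7.3-2.3, 2.8-2.3, 9.5-2.3] = [-9.600,0.500,7.200]
hi = A.hi+B.hi = [12.6+2.3, 15.7+2.3, 27.6+2.3] = [14.900,18.000,29.900]
diag = √(24.5²+17.5²+22.7²) = √1421.79 = 37.707


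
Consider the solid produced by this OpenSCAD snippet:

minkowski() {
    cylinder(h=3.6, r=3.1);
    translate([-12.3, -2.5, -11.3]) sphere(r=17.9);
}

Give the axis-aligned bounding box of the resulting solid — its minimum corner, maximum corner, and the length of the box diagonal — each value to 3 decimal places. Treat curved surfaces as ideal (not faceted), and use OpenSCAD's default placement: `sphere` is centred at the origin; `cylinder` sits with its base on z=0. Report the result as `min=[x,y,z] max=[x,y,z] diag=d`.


A = translate([-12.3, -2.5, -11.3]) sphere(r=17.9) → bbox [-30.2,-20.4,-29.2] .. [5.6,15.4,6.6]
B = cylinder(h=3.6, r=3.1) → bbox [-3.1,-3.1,0] .. [3.1,3.1,3.6]
lo = A.lo+B.lo = [-30.2-3.1, -20.4-3.1, -29.2+0] = [-33.300,-23.500,-29.200]
hi = A.hi+B.hi = [5.6+3.1, 15.4+3.1, 6.6+3.6] = [8.700,18.500,10.200]
diag = √(42²+42²+39.4²) = √5080.36 = 71.277

min=[-33.300,-23.500,-29.200] max=[8.700,18.500,10.200] diag=71.277


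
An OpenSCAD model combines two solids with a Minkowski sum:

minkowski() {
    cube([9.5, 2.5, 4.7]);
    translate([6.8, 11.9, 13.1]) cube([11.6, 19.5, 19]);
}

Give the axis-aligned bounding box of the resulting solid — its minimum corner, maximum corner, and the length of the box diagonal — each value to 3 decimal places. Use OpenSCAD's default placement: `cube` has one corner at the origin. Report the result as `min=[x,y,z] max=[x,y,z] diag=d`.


min=[6.800,11.900,13.100] max=[27.900,33.900,36.800] diag=38.612

A = translate([6.8, 11.9, 13.1]) cube([11.6, 19.5, 19]) → bbox [6.8,11.9,13.1] .. [18.4,31.4,32.1]
B = cube([9.5, 2.5, 4.7]) → bbox [0,0,0] .. [9.5,2.5,4.7]
lo = A.lo+B.lo = [6.8+0, 11.9+0, 13.1+0] = [6.800,11.900,13.100]
hi = A.hi+B.hi = [18.4+9.5, 31.4+2.5, 32.1+4.7] = [27.900,33.900,36.800]
diag = √(21.1²+22²+23.7²) = √1490.9 = 38.612
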